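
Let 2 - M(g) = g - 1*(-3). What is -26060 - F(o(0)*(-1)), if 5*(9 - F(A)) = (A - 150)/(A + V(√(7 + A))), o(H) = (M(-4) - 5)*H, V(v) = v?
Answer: -26069 - 30*√7/7 ≈ -26080.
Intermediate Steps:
M(g) = -1 - g (M(g) = 2 - (g - 1*(-3)) = 2 - (g + 3) = 2 - (3 + g) = 2 + (-3 - g) = -1 - g)
o(H) = -2*H (o(H) = ((-1 - 1*(-4)) - 5)*H = ((-1 + 4) - 5)*H = (3 - 5)*H = -2*H)
F(A) = 9 - (-150 + A)/(5*(A + √(7 + A))) (F(A) = 9 - (A - 150)/(5*(A + √(7 + A))) = 9 - (-150 + A)/(5*(A + √(7 + A))))
-26060 - F(o(0)*(-1)) = -26060 - (30 + 9*√(7 - 2*0*(-1)) + 44*(-2*0*(-1))/5)/(-2*0*(-1) + √(7 - 2*0*(-1))) = -26060 - (30 + 9*√(7 + 0*(-1)) + 44*(0*(-1))/5)/(0*(-1) + √(7 + 0*(-1))) = -26060 - (30 + 9*√(7 + 0) + (44/5)*0)/(0 + √(7 + 0)) = -26060 - (30 + 9*√7 + 0)/(0 + √7) = -26060 - (30 + 9*√7)/(√7) = -26060 - √7/7*(30 + 9*√7) = -26060 - √7*(30 + 9*√7)/7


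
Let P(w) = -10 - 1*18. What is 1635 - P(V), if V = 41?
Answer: 1663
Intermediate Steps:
P(w) = -28 (P(w) = -10 - 18 = -28)
1635 - P(V) = 1635 - 1*(-28) = 1635 + 28 = 1663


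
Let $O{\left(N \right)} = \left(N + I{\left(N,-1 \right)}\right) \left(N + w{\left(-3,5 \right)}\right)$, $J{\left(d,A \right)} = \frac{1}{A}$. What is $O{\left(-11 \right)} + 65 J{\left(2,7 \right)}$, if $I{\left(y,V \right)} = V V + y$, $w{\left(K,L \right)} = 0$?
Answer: $\frac{1682}{7} \approx 240.29$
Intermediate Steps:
$I{\left(y,V \right)} = y + V^{2}$ ($I{\left(y,V \right)} = V^{2} + y = y + V^{2}$)
$O{\left(N \right)} = N \left(1 + 2 N\right)$ ($O{\left(N \right)} = \left(N + \left(N + \left(-1\right)^{2}\right)\right) \left(N + 0\right) = \left(N + \left(N + 1\right)\right) N = \left(N + \left(1 + N\right)\right) N = \left(1 + 2 N\right) N = N \left(1 + 2 N\right)$)
$O{\left(-11 \right)} + 65 J{\left(2,7 \right)} = - 11 \left(1 + 2 \left(-11\right)\right) + \frac{65}{7} = - 11 \left(1 - 22\right) + 65 \cdot \frac{1}{7} = \left(-11\right) \left(-21\right) + \frac{65}{7} = 231 + \frac{65}{7} = \frac{1682}{7}$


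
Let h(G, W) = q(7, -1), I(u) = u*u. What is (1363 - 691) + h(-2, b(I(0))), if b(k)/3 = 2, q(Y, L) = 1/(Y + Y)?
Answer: 9409/14 ≈ 672.07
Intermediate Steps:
I(u) = u**2
q(Y, L) = 1/(2*Y)
b(k) = 6 (b(k) = 3*2 = 6)
h(G, W) = 1/14 (h(G, W) = (1/2)/7 = (1/2)*(1/7) = 1/14)
(1363 - 691) + h(-2, b(I(0))) = (1363 - 691) + 1/14 = 672 + 1/14 = 9409/14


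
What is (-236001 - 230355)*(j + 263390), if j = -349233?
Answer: 40033398108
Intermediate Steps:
(-236001 - 230355)*(j + 263390) = (-236001 - 230355)*(-349233 + 263390) = -466356*(-85843) = 40033398108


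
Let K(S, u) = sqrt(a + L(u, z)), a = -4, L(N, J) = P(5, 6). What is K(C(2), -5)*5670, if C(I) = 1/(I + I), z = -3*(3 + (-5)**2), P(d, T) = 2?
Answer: 5670*I*sqrt(2) ≈ 8018.6*I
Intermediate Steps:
z = -84 (z = -3*(3 + 25) = -3*28 = -84)
L(N, J) = 2
C(I) = 1/(2*I)
K(S, u) = I*sqrt(2) (K(S, u) = sqrt(-4 + 2) = sqrt(-2) = I*sqrt(2))
K(C(2), -5)*5670 = (I*sqrt(2))*5670 = 5670*I*sqrt(2)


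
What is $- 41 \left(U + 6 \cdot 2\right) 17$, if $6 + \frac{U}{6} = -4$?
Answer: $33456$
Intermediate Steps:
$U = -60$ ($U = -36 + 6 \left(-4\right) = -36 - 24 = -60$)
$- 41 \left(U + 6 \cdot 2\right) 17 = - 41 \left(-60 + 6 \cdot 2\right) 17 = - 41 \left(-60 + 12\right) 17 = \left(-41\right) \left(-48\right) 17 = 1968 \cdot 17 = 33456$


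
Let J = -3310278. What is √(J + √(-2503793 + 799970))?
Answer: √(-3310278 + I*√1703823) ≈ 0.359 + 1819.4*I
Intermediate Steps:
√(J + √(-2503793 + 799970)) = √(-3310278 + √(-2503793 + 799970)) = √(-3310278 + √(-1703823)) = √(-3310278 + I*√1703823)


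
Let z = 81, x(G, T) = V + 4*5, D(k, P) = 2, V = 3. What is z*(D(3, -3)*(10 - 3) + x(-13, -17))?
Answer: 2997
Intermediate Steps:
x(G, T) = 23 (x(G, T) = 3 + 4*5 = 3 + 20 = 23)
z*(D(3, -3)*(10 - 3) + x(-13, -17)) = 81*(2*(10 - 3) + 23) = 81*(2*7 + 23) = 81*(14 + 23) = 81*37 = 2997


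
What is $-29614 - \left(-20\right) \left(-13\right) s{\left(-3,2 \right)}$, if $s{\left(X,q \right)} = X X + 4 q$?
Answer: $-34034$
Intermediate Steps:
$s{\left(X,q \right)} = X^{2} + 4 q$
$-29614 - \left(-20\right) \left(-13\right) s{\left(-3,2 \right)} = -29614 - \left(-20\right) \left(-13\right) \left(\left(-3\right)^{2} + 4 \cdot 2\right) = -29614 - 260 \left(9 + 8\right) = -29614 - 260 \cdot 17 = -29614 - 4420 = -34034$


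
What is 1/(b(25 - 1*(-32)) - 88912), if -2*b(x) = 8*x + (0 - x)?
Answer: -2/178223 ≈ -1.1222e-5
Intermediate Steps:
b(x) = -7*x/2 (b(x) = -(8*x + (0 - x))/2 = -(8*x - x)/2 = -7*x/2)
1/(b(25 - 1*(-32)) - 88912) = 1/(-7*(25 - 1*(-32))/2 - 88912) = 1/(-7*(25 + 32)/2 - 88912) = 1/(-7/2*57 - 88912) = 1/(-399/2 - 88912) = 1/(-178223/2) = -2/178223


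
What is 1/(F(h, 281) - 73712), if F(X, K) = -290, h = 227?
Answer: -1/74002 ≈ -1.3513e-5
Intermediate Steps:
1/(F(h, 281) - 73712) = 1/(-290 - 73712) = 1/(-74002) = -1/74002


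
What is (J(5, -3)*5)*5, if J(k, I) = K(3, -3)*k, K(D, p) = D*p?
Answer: -1125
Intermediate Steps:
J(k, I) = -9*k (J(k, I) = (3*(-3))*k = -9*k)
(J(5, -3)*5)*5 = (-9*5*5)*5 = -45*5*5 = -225*5 = -1125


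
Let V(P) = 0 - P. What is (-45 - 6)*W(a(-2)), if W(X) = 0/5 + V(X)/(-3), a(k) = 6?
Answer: -102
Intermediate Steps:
V(P) = -P
W(X) = X/3 (W(X) = 0/5 - X/(-3) = 0*(⅕) - X*(-⅓) = 0 + X/3 = X/3)
(-45 - 6)*W(a(-2)) = (-45 - 6)*((⅓)*6) = -51*2 = -102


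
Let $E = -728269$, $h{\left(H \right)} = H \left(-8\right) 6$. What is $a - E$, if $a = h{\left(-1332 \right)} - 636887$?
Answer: $155318$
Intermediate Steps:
$h{\left(H \right)} = - 48 H$ ($h{\left(H \right)} = - 8 H 6 = - 48 H$)
$a = -572951$ ($a = \left(-48\right) \left(-1332\right) - 636887 = 63936 - 636887 = -572951$)
$a - E = -572951 - -728269 = -572951 + 728269 = 155318$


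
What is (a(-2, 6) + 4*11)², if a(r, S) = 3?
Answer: 2209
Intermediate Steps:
(a(-2, 6) + 4*11)² = (3 + 4*11)² = (3 + 44)² = 47² = 2209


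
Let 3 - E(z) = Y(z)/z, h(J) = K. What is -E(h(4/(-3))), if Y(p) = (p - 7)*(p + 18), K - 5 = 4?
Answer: 3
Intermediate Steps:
K = 9 (K = 5 + 4 = 9)
h(J) = 9
Y(p) = (-7 + p)*(18 + p)
E(z) = 3 - (-126 + z**2 + 11*z)/z
-E(h(4/(-3))) = -(-8 - 1*9 + 126/9) = -(-8 - 9 + 126*(1/9)) = -(-8 - 9 + 14) = -1*(-3) = 3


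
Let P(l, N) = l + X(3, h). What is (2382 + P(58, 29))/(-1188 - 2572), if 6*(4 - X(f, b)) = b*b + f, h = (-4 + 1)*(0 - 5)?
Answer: -1203/1880 ≈ -0.63989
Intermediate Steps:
h = 15 (h = -3*(-5) = 15)
X(f, b) = 4 - f/6 - b²/6 (X(f, b) = 4 - (b*b + f)/6 = 4 - (b² + f)/6 = 4 - (f + b²)/6 = 4 + (-f/6 - b²/6) = 4 - f/6 - b²/6)
P(l, N) = -34 + l (P(l, N) = l + (4 - ⅙*3 - ⅙*15²) = l + (4 - ½ - ⅙*225) = l + (4 - ½ - 75/2) = l - 34 = -34 + l)
(2382 + P(58, 29))/(-1188 - 2572) = (2382 + (-34 + 58))/(-1188 - 2572) = (2382 + 24)/(-3760) = 2406*(-1/3760) = -1203/1880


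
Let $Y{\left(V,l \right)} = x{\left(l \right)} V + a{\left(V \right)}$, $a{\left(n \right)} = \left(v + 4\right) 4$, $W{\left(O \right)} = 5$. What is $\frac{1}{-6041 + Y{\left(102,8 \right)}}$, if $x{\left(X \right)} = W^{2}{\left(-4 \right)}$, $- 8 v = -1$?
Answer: $- \frac{2}{6949} \approx -0.00028781$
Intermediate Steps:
$v = \frac{1}{8}$ ($v = \left(- \frac{1}{8}\right) \left(-1\right) = \frac{1}{8} \approx 0.125$)
$x{\left(X \right)} = 25$ ($x{\left(X \right)} = 5^{2} = 25$)
$a{\left(n \right)} = \frac{33}{2}$ ($a{\left(n \right)} = \left(\frac{1}{8} + 4\right) 4 = \frac{33}{8} \cdot 4 = \frac{33}{2}$)
$Y{\left(V,l \right)} = \frac{33}{2} + 25 V$ ($Y{\left(V,l \right)} = 25 V + \frac{33}{2} = \frac{33}{2} + 25 V$)
$\frac{1}{-6041 + Y{\left(102,8 \right)}} = \frac{1}{-6041 + \left(\frac{33}{2} + 25 \cdot 102\right)} = \frac{1}{-6041 + \left(\frac{33}{2} + 2550\right)} = \frac{1}{-6041 + \frac{5133}{2}} = \frac{1}{- \frac{6949}{2}} = - \frac{2}{6949}$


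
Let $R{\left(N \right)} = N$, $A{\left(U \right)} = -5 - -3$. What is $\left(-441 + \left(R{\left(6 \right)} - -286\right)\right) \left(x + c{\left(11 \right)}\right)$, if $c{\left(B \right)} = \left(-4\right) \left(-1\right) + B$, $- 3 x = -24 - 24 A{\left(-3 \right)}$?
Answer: $-1043$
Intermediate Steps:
$A{\left(U \right)} = -2$ ($A{\left(U \right)} = -5 + 3 = -2$)
$x = -8$ ($x = - \frac{-24 - -48}{3} = - \frac{-24 + 48}{3} = \left(- \frac{1}{3}\right) 24 = -8$)
$c{\left(B \right)} = 4 + B$
$\left(-441 + \left(R{\left(6 \right)} - -286\right)\right) \left(x + c{\left(11 \right)}\right) = \left(-441 + \left(6 - -286\right)\right) \left(-8 + \left(4 + 11\right)\right) = \left(-441 + \left(6 + 286\right)\right) \left(-8 + 15\right) = \left(-441 + 292\right) 7 = \left(-149\right) 7 = -1043$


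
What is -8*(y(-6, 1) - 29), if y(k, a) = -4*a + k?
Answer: 312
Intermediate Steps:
y(k, a) = k - 4*a
-8*(y(-6, 1) - 29) = -8*((-6 - 4*1) - 29) = -8*((-6 - 4) - 29) = -8*(-10 - 29) = -8*(-39) = 312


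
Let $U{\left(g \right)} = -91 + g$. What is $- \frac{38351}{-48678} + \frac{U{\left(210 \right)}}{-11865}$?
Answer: $\frac{21392473}{27503070} \approx 0.77782$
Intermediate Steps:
$- \frac{38351}{-48678} + \frac{U{\left(210 \right)}}{-11865} = - \frac{38351}{-48678} + \frac{-91 + 210}{-11865} = \left(-38351\right) \left(- \frac{1}{48678}\right) + 119 \left(- \frac{1}{11865}\right) = \frac{38351}{48678} - \frac{17}{1695} = \frac{21392473}{27503070}$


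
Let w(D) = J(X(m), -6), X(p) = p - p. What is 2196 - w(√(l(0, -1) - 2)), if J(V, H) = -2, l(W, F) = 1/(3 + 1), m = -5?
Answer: 2198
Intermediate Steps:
l(W, F) = ¼ (l(W, F) = 1/4 = ¼)
X(p) = 0
w(D) = -2
2196 - w(√(l(0, -1) - 2)) = 2196 - 1*(-2) = 2196 + 2 = 2198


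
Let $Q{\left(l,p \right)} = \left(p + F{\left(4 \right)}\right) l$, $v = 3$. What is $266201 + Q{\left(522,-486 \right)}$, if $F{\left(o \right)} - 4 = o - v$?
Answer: $15119$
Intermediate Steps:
$F{\left(o \right)} = 1 + o$ ($F{\left(o \right)} = 4 + \left(o - 3\right) = 4 + \left(-3 + o\right) = 1 + o$)
$Q{\left(l,p \right)} = l \left(5 + p\right)$ ($Q{\left(l,p \right)} = \left(p + \left(1 + 4\right)\right) l = \left(p + 5\right) l = \left(5 + p\right) l = l \left(5 + p\right)$)
$266201 + Q{\left(522,-486 \right)} = 266201 + 522 \left(5 - 486\right) = 266201 + 522 \left(-481\right) = 266201 - 251082 = 15119$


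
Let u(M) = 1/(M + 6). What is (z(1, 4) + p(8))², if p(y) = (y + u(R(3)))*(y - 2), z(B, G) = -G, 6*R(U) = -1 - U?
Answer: 130321/64 ≈ 2036.3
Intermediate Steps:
R(U) = -⅙ - U/6 (R(U) = (-1 - U)/6 = -⅙ - U/6)
u(M) = 1/(6 + M)
p(y) = (-2 + y)*(3/16 + y) (p(y) = (y + 1/(6 + (-⅙ - ⅙*3)))*(y - 2) = (y + 1/(6 + (-⅙ - ½)))*(-2 + y) = (y + 1/(6 - ⅔))*(-2 + y) = (y + 1/(16/3))*(-2 + y) = (y + 3/16)*(-2 + y) = (3/16 + y)*(-2 + y) = (-2 + y)*(3/16 + y))
(z(1, 4) + p(8))² = (-1*4 + (-3/8 + 8² - 29/16*8))² = (-4 + (-3/8 + 64 - 29/2))² = (-4 + 393/8)² = (361/8)² = 130321/64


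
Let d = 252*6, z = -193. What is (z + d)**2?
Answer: 1739761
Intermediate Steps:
d = 1512
(z + d)**2 = (-193 + 1512)**2 = 1319**2 = 1739761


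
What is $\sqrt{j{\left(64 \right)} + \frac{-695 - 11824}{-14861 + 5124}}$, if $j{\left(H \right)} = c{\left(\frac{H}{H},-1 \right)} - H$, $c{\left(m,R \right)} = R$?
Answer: $\frac{i \sqrt{3122}}{7} \approx 7.9821 i$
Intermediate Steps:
$j{\left(H \right)} = -1 - H$
$\sqrt{j{\left(64 \right)} + \frac{-695 - 11824}{-14861 + 5124}} = \sqrt{\left(-1 - 64\right) + \frac{-695 - 11824}{-14861 + 5124}} = \sqrt{\left(-1 - 64\right) - \frac{12519}{-9737}} = \sqrt{-65 - - \frac{9}{7}} = \sqrt{-65 + \frac{9}{7}} = \sqrt{- \frac{446}{7}} = \frac{i \sqrt{3122}}{7}$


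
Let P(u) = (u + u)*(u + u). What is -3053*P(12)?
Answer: -1758528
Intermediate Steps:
P(u) = 4*u² (P(u) = (2*u)*(2*u) = 4*u²)
-3053*P(12) = -12212*12² = -12212*144 = -3053*576 = -1758528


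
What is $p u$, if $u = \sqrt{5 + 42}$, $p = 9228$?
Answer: $9228 \sqrt{47} \approx 63264.0$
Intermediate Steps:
$u = \sqrt{47} \approx 6.8557$
$p u = 9228 \sqrt{47}$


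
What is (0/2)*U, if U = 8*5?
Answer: 0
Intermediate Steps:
U = 40
(0/2)*U = (0/2)*40 = (0*(½))*40 = 0*40 = 0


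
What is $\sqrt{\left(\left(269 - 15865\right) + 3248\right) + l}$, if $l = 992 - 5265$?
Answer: $i \sqrt{16621} \approx 128.92 i$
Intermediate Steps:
$l = -4273$ ($l = 992 - 5265 = -4273$)
$\sqrt{\left(\left(269 - 15865\right) + 3248\right) + l} = \sqrt{\left(\left(269 - 15865\right) + 3248\right) - 4273} = \sqrt{\left(-15596 + 3248\right) - 4273} = \sqrt{-12348 - 4273} = \sqrt{-16621} = i \sqrt{16621}$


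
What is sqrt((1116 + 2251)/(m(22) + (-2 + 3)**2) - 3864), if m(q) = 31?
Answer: I*sqrt(240562)/8 ≈ 61.309*I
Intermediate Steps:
sqrt((1116 + 2251)/(m(22) + (-2 + 3)**2) - 3864) = sqrt((1116 + 2251)/(31 + (-2 + 3)**2) - 3864) = sqrt(3367/(31 + 1**2) - 3864) = sqrt(3367/(31 + 1) - 3864) = sqrt(3367/32 - 3864) = sqrt(-120281/32) = I*sqrt(240562)/8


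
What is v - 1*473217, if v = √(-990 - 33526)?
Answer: -473217 + 2*I*√8629 ≈ -4.7322e+5 + 185.78*I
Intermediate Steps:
v = 2*I*√8629 (v = √(-34516) = 2*I*√8629 ≈ 185.78*I)
v - 1*473217 = 2*I*√8629 - 1*473217 = 2*I*√8629 - 473217 = -473217 + 2*I*√8629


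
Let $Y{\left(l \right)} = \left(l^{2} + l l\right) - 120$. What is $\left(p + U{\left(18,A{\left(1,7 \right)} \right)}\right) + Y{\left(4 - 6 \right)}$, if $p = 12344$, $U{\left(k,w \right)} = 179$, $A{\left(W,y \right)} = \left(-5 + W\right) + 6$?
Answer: $12411$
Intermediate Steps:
$A{\left(W,y \right)} = 1 + W$
$Y{\left(l \right)} = -120 + 2 l^{2}$ ($Y{\left(l \right)} = \left(l^{2} + l^{2}\right) - 120 = 2 l^{2} - 120 = -120 + 2 l^{2}$)
$\left(p + U{\left(18,A{\left(1,7 \right)} \right)}\right) + Y{\left(4 - 6 \right)} = \left(12344 + 179\right) - \left(120 - 2 \left(4 - 6\right)^{2}\right) = 12523 - \left(120 - 2 \left(4 - 6\right)^{2}\right) = 12523 - \left(120 - 2 \left(-2\right)^{2}\right) = 12523 + \left(-120 + 2 \cdot 4\right) = 12523 + \left(-120 + 8\right) = 12523 - 112 = 12411$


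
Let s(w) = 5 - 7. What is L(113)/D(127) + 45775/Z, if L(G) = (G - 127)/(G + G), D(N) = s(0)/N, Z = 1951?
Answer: 12079589/440926 ≈ 27.396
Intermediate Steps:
s(w) = -2
D(N) = -2/N
L(G) = (-127 + G)/(2*G) (L(G) = (-127 + G)/((2*G)) = (-127 + G)*(1/(2*G)) = (-127 + G)/(2*G))
L(113)/D(127) + 45775/Z = ((½)*(-127 + 113)/113)/((-2/127)) + 45775/1951 = ((½)*(1/113)*(-14))/((-2*1/127)) + 45775*(1/1951) = -7/(113*(-2/127)) + 45775/1951 = -7/113*(-127/2) + 45775/1951 = 889/226 + 45775/1951 = 12079589/440926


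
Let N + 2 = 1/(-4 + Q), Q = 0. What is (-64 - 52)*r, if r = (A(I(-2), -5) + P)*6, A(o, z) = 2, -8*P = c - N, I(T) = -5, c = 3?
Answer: -3741/4 ≈ -935.25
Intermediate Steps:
N = -9/4 (N = -2 + 1/(-4 + 0) = -2 + 1/(-4) = -2 - 1/4 = -9/4 ≈ -2.2500)
P = -21/32 (P = -(3 - 1*(-9/4))/8 = -(3 + 9/4)/8 = -1/8*21/4 = -21/32 ≈ -0.65625)
r = 129/16 (r = (2 - 21/32)*6 = (43/32)*6 = 129/16 ≈ 8.0625)
(-64 - 52)*r = (-64 - 52)*(129/16) = -116*129/16 = -3741/4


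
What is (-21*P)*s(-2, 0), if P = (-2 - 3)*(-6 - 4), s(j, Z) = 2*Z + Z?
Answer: 0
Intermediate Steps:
s(j, Z) = 3*Z
P = 50 (P = -5*(-10) = 50)
(-21*P)*s(-2, 0) = (-21*50)*(3*0) = -1050*0 = 0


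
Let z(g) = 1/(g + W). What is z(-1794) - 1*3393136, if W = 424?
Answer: -4648596321/1370 ≈ -3.3931e+6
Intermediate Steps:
z(g) = 1/(424 + g) (z(g) = 1/(g + 424) = 1/(424 + g))
z(-1794) - 1*3393136 = 1/(424 - 1794) - 1*3393136 = 1/(-1370) - 3393136 = -1/1370 - 3393136 = -4648596321/1370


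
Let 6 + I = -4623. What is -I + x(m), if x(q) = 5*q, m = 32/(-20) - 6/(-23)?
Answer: 106313/23 ≈ 4622.3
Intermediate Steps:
I = -4629 (I = -6 - 4623 = -4629)
m = -154/115 (m = 32*(-1/20) - 6*(-1/23) = -8/5 + 6/23 = -154/115 ≈ -1.3391)
-I + x(m) = -1*(-4629) + 5*(-154/115) = 4629 - 154/23 = 106313/23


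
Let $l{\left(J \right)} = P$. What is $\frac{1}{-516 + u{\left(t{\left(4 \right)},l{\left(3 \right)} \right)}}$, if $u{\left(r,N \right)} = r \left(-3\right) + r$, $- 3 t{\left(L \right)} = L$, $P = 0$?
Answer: $- \frac{3}{1540} \approx -0.0019481$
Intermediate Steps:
$l{\left(J \right)} = 0$
$t{\left(L \right)} = - \frac{L}{3}$
$u{\left(r,N \right)} = - 2 r$ ($u{\left(r,N \right)} = - 3 r + r = - 2 r$)
$\frac{1}{-516 + u{\left(t{\left(4 \right)},l{\left(3 \right)} \right)}} = \frac{1}{-516 - 2 \left(\left(- \frac{1}{3}\right) 4\right)} = \frac{1}{-516 - - \frac{8}{3}} = \frac{1}{-516 + \frac{8}{3}} = \frac{1}{- \frac{1540}{3}} = - \frac{3}{1540}$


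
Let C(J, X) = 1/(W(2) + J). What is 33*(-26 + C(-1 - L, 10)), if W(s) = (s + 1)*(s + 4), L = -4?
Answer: -5995/7 ≈ -856.43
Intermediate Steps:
W(s) = (1 + s)*(4 + s)
C(J, X) = 1/(18 + J) (C(J, X) = 1/((4 + 2² + 5*2) + J) = 1/((4 + 4 + 10) + J) = 1/(18 + J))
33*(-26 + C(-1 - L, 10)) = 33*(-26 + 1/(18 + (-1 - 1*(-4)))) = 33*(-26 + 1/(18 + (-1 + 4))) = 33*(-26 + 1/(18 + 3)) = 33*(-26 + 1/21) = 33*(-545/21) = -5995/7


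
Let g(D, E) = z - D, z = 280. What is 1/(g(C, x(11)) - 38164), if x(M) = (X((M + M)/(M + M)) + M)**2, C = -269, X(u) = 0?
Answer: -1/37615 ≈ -2.6585e-5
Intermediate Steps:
x(M) = M**2 (x(M) = (0 + M)**2 = M**2)
g(D, E) = 280 - D
1/(g(C, x(11)) - 38164) = 1/((280 - 1*(-269)) - 38164) = 1/((280 + 269) - 38164) = 1/(549 - 38164) = 1/(-37615) = -1/37615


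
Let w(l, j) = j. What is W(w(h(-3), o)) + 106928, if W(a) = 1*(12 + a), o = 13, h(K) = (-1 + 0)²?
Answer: 106953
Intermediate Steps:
h(K) = 1 (h(K) = (-1)² = 1)
W(a) = 12 + a
W(w(h(-3), o)) + 106928 = (12 + 13) + 106928 = 25 + 106928 = 106953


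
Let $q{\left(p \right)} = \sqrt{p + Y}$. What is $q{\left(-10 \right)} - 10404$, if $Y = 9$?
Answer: $-10404 + i \approx -10404.0 + 1.0 i$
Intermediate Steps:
$q{\left(p \right)} = \sqrt{9 + p}$ ($q{\left(p \right)} = \sqrt{p + 9} = \sqrt{9 + p}$)
$q{\left(-10 \right)} - 10404 = \sqrt{9 - 10} - 10404 = \sqrt{-1} - 10404 = i - 10404 = -10404 + i$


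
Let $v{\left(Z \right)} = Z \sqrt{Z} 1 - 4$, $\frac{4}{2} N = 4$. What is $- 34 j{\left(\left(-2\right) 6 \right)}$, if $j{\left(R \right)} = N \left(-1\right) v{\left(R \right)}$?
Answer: $-272 - 1632 i \sqrt{3} \approx -272.0 - 2826.7 i$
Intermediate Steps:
$N = 2$ ($N = \frac{1}{2} \cdot 4 = 2$)
$v{\left(Z \right)} = -4 + Z^{\frac{3}{2}}$ ($v{\left(Z \right)} = Z^{\frac{3}{2}} \cdot 1 - 4 = Z^{\frac{3}{2}} - 4 = -4 + Z^{\frac{3}{2}}$)
$j{\left(R \right)} = 8 - 2 R^{\frac{3}{2}}$ ($j{\left(R \right)} = 2 \left(-1\right) \left(-4 + R^{\frac{3}{2}}\right) = - 2 \left(-4 + R^{\frac{3}{2}}\right) = 8 - 2 R^{\frac{3}{2}}$)
$- 34 j{\left(\left(-2\right) 6 \right)} = - 34 \left(8 - 2 \left(\left(-2\right) 6\right)^{\frac{3}{2}}\right) = - 34 \left(8 - 2 \left(-12\right)^{\frac{3}{2}}\right) = - 34 \left(8 - 2 \left(- 24 i \sqrt{3}\right)\right) = - 34 \left(8 + 48 i \sqrt{3}\right) = -272 - 1632 i \sqrt{3}$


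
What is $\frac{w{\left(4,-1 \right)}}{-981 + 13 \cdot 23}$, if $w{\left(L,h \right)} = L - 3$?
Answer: $- \frac{1}{682} \approx -0.0014663$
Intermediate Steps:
$w{\left(L,h \right)} = -3 + L$ ($w{\left(L,h \right)} = L - 3 = -3 + L$)
$\frac{w{\left(4,-1 \right)}}{-981 + 13 \cdot 23} = \frac{-3 + 4}{-981 + 13 \cdot 23} = \frac{1}{-981 + 299} \cdot 1 = \frac{1}{-682} \cdot 1 = \left(- \frac{1}{682}\right) 1 = - \frac{1}{682}$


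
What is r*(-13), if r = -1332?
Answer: 17316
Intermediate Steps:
r*(-13) = -1332*(-13) = 17316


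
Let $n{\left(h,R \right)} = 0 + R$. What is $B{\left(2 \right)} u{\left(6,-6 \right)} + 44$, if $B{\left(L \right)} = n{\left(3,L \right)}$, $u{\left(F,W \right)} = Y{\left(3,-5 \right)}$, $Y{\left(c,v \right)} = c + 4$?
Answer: $58$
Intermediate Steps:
$Y{\left(c,v \right)} = 4 + c$
$n{\left(h,R \right)} = R$
$u{\left(F,W \right)} = 7$ ($u{\left(F,W \right)} = 4 + 3 = 7$)
$B{\left(L \right)} = L$
$B{\left(2 \right)} u{\left(6,-6 \right)} + 44 = 2 \cdot 7 + 44 = 14 + 44 = 58$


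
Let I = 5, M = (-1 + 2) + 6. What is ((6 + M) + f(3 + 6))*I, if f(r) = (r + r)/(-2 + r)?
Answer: 545/7 ≈ 77.857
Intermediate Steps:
M = 7 (M = 1 + 6 = 7)
f(r) = 2*r/(-2 + r) (f(r) = (2*r)/(-2 + r) = 2*r/(-2 + r))
((6 + M) + f(3 + 6))*I = ((6 + 7) + 2*(3 + 6)/(-2 + (3 + 6)))*5 = (13 + 2*9/(-2 + 9))*5 = (13 + 2*9/7)*5 = (13 + 2*9*(1/7))*5 = (13 + 18/7)*5 = (109/7)*5 = 545/7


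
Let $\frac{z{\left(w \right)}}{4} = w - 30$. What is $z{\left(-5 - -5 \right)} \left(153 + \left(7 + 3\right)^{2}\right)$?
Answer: $-30360$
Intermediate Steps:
$z{\left(w \right)} = -120 + 4 w$ ($z{\left(w \right)} = 4 \left(w - 30\right) = 4 \left(-30 + w\right) = -120 + 4 w$)
$z{\left(-5 - -5 \right)} \left(153 + \left(7 + 3\right)^{2}\right) = \left(-120 + 4 \left(-5 - -5\right)\right) \left(153 + \left(7 + 3\right)^{2}\right) = \left(-120 + 4 \left(-5 + 5\right)\right) \left(153 + 10^{2}\right) = \left(-120 + 4 \cdot 0\right) \left(153 + 100\right) = \left(-120 + 0\right) 253 = \left(-120\right) 253 = -30360$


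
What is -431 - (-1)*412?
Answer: -19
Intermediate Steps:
-431 - (-1)*412 = -431 - 1*(-412) = -431 + 412 = -19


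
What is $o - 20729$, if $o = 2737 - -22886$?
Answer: $4894$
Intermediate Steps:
$o = 25623$ ($o = 2737 + 22886 = 25623$)
$o - 20729 = 25623 - 20729 = 4894$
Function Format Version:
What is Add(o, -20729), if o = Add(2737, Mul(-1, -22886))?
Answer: 4894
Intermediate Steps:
o = 25623 (o = Add(2737, 22886) = 25623)
Add(o, -20729) = Add(25623, -20729) = 4894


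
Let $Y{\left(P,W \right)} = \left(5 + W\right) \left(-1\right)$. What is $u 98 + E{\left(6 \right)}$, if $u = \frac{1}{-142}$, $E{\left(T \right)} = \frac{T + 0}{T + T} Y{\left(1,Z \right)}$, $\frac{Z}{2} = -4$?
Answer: $\frac{115}{142} \approx 0.80986$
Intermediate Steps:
$Z = -8$ ($Z = 2 \left(-4\right) = -8$)
$Y{\left(P,W \right)} = -5 - W$
$E{\left(T \right)} = \frac{3}{2}$ ($E{\left(T \right)} = \frac{T + 0}{T + T} \left(-5 - -8\right) = \frac{T}{2 T} \left(-5 + 8\right) = T \frac{1}{2 T} 3 = \frac{1}{2} \cdot 3 = \frac{3}{2}$)
$u = - \frac{1}{142} \approx -0.0070423$
$u 98 + E{\left(6 \right)} = \left(- \frac{1}{142}\right) 98 + \frac{3}{2} = - \frac{49}{71} + \frac{3}{2} = \frac{115}{142}$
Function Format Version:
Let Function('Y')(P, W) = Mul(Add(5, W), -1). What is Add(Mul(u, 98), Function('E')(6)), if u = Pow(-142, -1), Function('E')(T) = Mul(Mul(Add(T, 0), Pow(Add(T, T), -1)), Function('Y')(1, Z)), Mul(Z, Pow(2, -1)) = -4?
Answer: Rational(115, 142) ≈ 0.80986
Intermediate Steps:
Z = -8 (Z = Mul(2, -4) = -8)
Function('Y')(P, W) = Add(-5, Mul(-1, W))
Function('E')(T) = Rational(3, 2) (Function('E')(T) = Mul(Mul(Add(T, 0), Pow(Add(T, T), -1)), Add(-5, Mul(-1, -8))) = Mul(Mul(T, Pow(Mul(2, T), -1)), Add(-5, 8)) = Mul(Mul(T, Mul(Rational(1, 2), Pow(T, -1))), 3) = Mul(Rational(1, 2), 3) = Rational(3, 2))
u = Rational(-1, 142) ≈ -0.0070423
Add(Mul(u, 98), Function('E')(6)) = Add(Mul(Rational(-1, 142), 98), Rational(3, 2)) = Add(Rational(-49, 71), Rational(3, 2)) = Rational(115, 142)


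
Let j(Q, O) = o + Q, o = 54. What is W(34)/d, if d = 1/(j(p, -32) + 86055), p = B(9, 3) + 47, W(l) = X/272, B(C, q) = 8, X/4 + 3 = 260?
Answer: 5536037/17 ≈ 3.2565e+5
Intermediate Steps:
X = 1028 (X = -12 + 4*260 = -12 + 1040 = 1028)
W(l) = 257/68 (W(l) = 1028/272 = 1028*(1/272) = 257/68)
p = 55 (p = 8 + 47 = 55)
j(Q, O) = 54 + Q
d = 1/86164 (d = 1/((54 + 55) + 86055) = 1/(109 + 86055) = 1/86164 ≈ 1.1606e-5)
W(34)/d = 257/(68*(1/86164)) = (257/68)*86164 = 5536037/17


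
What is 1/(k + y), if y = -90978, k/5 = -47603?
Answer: -1/328993 ≈ -3.0396e-6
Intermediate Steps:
k = -238015 (k = 5*(-47603) = -238015)
1/(k + y) = 1/(-238015 - 90978) = 1/(-328993) = -1/328993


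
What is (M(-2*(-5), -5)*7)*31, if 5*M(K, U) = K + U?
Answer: 217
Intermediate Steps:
M(K, U) = K/5 + U/5 (M(K, U) = (K + U)/5 = K/5 + U/5)
(M(-2*(-5), -5)*7)*31 = (((-2*(-5))/5 + (⅕)*(-5))*7)*31 = (((⅕)*10 - 1)*7)*31 = ((2 - 1)*7)*31 = (1*7)*31 = 7*31 = 217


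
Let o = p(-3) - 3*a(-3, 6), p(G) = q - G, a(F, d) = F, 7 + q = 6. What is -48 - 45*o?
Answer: -543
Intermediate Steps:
q = -1 (q = -7 + 6 = -1)
p(G) = -1 - G
o = 11 (o = (-1 - 1*(-3)) - 3*(-3) = (-1 + 3) + 9 = 2 + 9 = 11)
-48 - 45*o = -48 - 45*11 = -48 - 495 = -543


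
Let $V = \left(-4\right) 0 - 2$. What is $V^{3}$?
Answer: $-8$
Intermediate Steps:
$V = -2$ ($V = 0 - 2 = -2$)
$V^{3} = \left(-2\right)^{3} = -8$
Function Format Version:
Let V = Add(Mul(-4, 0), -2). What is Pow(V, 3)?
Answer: -8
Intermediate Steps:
V = -2 (V = Add(0, -2) = -2)
Pow(V, 3) = Pow(-2, 3) = -8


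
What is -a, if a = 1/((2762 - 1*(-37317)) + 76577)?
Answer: -1/116656 ≈ -8.5722e-6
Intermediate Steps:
a = 1/116656 (a = 1/((2762 + 37317) + 76577) = 1/(40079 + 76577) = 1/116656 ≈ 8.5722e-6)
-a = -1*1/116656 = -1/116656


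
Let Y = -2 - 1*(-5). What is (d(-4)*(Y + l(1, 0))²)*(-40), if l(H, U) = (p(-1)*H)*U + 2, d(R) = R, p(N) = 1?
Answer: 4000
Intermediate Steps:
Y = 3 (Y = -2 + 5 = 3)
l(H, U) = 2 + H*U (l(H, U) = (1*H)*U + 2 = H*U + 2 = 2 + H*U)
(d(-4)*(Y + l(1, 0))²)*(-40) = -4*(3 + (2 + 1*0))²*(-40) = -4*(3 + (2 + 0))²*(-40) = -4*(3 + 2)²*(-40) = -4*5²*(-40) = -4*25*(-40) = -100*(-40) = 4000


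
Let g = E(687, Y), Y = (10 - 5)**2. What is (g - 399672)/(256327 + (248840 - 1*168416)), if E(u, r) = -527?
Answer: -400199/336751 ≈ -1.1884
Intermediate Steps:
Y = 25 (Y = 5**2 = 25)
g = -527
(g - 399672)/(256327 + (248840 - 1*168416)) = (-527 - 399672)/(256327 + (248840 - 1*168416)) = -400199/(256327 + (248840 - 168416)) = -400199/(256327 + 80424) = -400199/336751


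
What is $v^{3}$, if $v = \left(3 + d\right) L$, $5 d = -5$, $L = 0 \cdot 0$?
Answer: $0$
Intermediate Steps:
$L = 0$
$d = -1$ ($d = \frac{1}{5} \left(-5\right) = -1$)
$v = 0$ ($v = \left(3 - 1\right) 0 = 2 \cdot 0 = 0$)
$v^{3} = 0^{3} = 0$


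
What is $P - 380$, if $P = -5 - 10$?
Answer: $-395$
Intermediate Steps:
$P = -15$
$P - 380 = -15 - 380 = -395$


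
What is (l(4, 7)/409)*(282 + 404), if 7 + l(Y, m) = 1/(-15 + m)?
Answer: -19551/1636 ≈ -11.950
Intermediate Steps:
l(Y, m) = -7 + 1/(-15 + m)
(l(4, 7)/409)*(282 + 404) = (((106 - 7*7)/(-15 + 7))/409)*(282 + 404) = (((106 - 49)/(-8))*(1/409))*686 = (-⅛*57*(1/409))*686 = -57/8*1/409*686 = -57/3272*686 = -19551/1636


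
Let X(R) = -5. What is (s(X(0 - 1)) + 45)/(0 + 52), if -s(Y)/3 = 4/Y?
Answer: 237/260 ≈ 0.91154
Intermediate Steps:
s(Y) = -12/Y
(s(X(0 - 1)) + 45)/(0 + 52) = (-12/(-5) + 45)/(0 + 52) = (-12*(-⅕) + 45)/52 = (12/5 + 45)/52 = (1/52)*(237/5) = 237/260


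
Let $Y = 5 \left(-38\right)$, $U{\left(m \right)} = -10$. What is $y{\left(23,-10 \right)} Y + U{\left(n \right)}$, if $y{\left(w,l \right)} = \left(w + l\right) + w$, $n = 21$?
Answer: $-6850$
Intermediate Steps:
$y{\left(w,l \right)} = l + 2 w$ ($y{\left(w,l \right)} = \left(l + w\right) + w = l + 2 w$)
$Y = -190$
$y{\left(23,-10 \right)} Y + U{\left(n \right)} = \left(-10 + 2 \cdot 23\right) \left(-190\right) - 10 = \left(-10 + 46\right) \left(-190\right) - 10 = 36 \left(-190\right) - 10 = -6840 - 10 = -6850$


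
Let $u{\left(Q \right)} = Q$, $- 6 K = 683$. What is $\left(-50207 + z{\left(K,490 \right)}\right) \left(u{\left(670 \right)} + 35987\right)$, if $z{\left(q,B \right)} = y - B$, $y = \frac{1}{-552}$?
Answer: $- \frac{341945599155}{184} \approx -1.8584 \cdot 10^{9}$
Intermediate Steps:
$K = - \frac{683}{6}$ ($K = \left(- \frac{1}{6}\right) 683 = - \frac{683}{6} \approx -113.83$)
$y = - \frac{1}{552} \approx -0.0018116$
$z{\left(q,B \right)} = - \frac{1}{552} - B$
$\left(-50207 + z{\left(K,490 \right)}\right) \left(u{\left(670 \right)} + 35987\right) = \left(-50207 - \frac{270481}{552}\right) \left(670 + 35987\right) = \left(-50207 - \frac{270481}{552}\right) 36657 = \left(- \frac{27984745}{552}\right) 36657 = - \frac{341945599155}{184}$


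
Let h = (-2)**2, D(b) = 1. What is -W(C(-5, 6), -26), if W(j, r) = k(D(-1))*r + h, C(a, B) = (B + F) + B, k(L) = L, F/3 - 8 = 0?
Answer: 22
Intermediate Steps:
F = 24 (F = 24 + 3*0 = 24 + 0 = 24)
C(a, B) = 24 + 2*B (C(a, B) = (B + 24) + B = (24 + B) + B = 24 + 2*B)
h = 4
W(j, r) = 4 + r (W(j, r) = 1*r + 4 = r + 4 = 4 + r)
-W(C(-5, 6), -26) = -(4 - 26) = -1*(-22) = 22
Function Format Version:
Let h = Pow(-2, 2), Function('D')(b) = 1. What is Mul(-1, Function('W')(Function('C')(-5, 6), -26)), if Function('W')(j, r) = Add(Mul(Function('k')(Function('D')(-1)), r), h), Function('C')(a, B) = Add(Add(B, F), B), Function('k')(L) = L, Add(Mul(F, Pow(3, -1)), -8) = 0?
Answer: 22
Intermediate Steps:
F = 24 (F = Add(24, Mul(3, 0)) = Add(24, 0) = 24)
Function('C')(a, B) = Add(24, Mul(2, B)) (Function('C')(a, B) = Add(Add(B, 24), B) = Add(Add(24, B), B) = Add(24, Mul(2, B)))
h = 4
Function('W')(j, r) = Add(4, r) (Function('W')(j, r) = Add(Mul(1, r), 4) = Add(r, 4) = Add(4, r))
Mul(-1, Function('W')(Function('C')(-5, 6), -26)) = Mul(-1, Add(4, -26)) = Mul(-1, -22) = 22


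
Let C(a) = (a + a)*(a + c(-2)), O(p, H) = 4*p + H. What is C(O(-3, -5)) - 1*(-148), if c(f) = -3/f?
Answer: 675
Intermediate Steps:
O(p, H) = H + 4*p
C(a) = 2*a*(3/2 + a) (C(a) = (a + a)*(a - 3/(-2)) = (2*a)*(a - 3*(-½)) = (2*a)*(a + 3/2) = (2*a)*(3/2 + a) = 2*a*(3/2 + a))
C(O(-3, -5)) - 1*(-148) = (-5 + 4*(-3))*(3 + 2*(-5 + 4*(-3))) - 1*(-148) = (-5 - 12)*(3 + 2*(-5 - 12)) + 148 = -17*(3 + 2*(-17)) + 148 = -17*(3 - 34) + 148 = -17*(-31) + 148 = 527 + 148 = 675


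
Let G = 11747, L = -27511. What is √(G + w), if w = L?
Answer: 2*I*√3941 ≈ 125.55*I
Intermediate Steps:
w = -27511
√(G + w) = √(11747 - 27511) = √(-15764) = 2*I*√3941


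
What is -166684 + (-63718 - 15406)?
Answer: -245808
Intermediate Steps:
-166684 + (-63718 - 15406) = -166684 - 79124 = -245808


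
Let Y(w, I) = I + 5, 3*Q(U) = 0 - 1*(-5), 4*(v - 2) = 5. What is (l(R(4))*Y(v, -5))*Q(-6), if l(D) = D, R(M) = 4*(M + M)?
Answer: 0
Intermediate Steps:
v = 13/4 (v = 2 + (¼)*5 = 2 + 5/4 = 13/4 ≈ 3.2500)
Q(U) = 5/3 (Q(U) = (0 - 1*(-5))/3 = (0 + 5)/3 = (⅓)*5 = 5/3)
Y(w, I) = 5 + I
R(M) = 8*M (R(M) = 4*(2*M) = 8*M)
(l(R(4))*Y(v, -5))*Q(-6) = ((8*4)*(5 - 5))*(5/3) = (32*0)*(5/3) = 0*(5/3) = 0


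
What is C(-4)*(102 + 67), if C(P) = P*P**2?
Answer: -10816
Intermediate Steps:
C(P) = P**3
C(-4)*(102 + 67) = (-4)**3*(102 + 67) = -64*169 = -10816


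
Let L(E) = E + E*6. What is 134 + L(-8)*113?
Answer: -6194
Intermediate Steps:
L(E) = 7*E (L(E) = E + 6*E = 7*E)
134 + L(-8)*113 = 134 + (7*(-8))*113 = 134 - 56*113 = 134 - 6328 = -6194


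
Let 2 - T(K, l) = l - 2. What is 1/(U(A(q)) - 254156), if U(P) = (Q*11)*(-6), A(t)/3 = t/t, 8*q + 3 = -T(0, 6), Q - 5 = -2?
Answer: -1/254354 ≈ -3.9315e-6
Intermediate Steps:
Q = 3 (Q = 5 - 2 = 3)
T(K, l) = 4 - l (T(K, l) = 2 - (l - 2) = 2 - (-2 + l) = 2 + (2 - l) = 4 - l)
q = -⅛ (q = -3/8 + (-(4 - 1*6))/8 = -3/8 + (-(4 - 6))/8 = -3/8 + (-1*(-2))/8 = -3/8 + (⅛)*2 = -3/8 + ¼ = -⅛ ≈ -0.12500)
A(t) = 3 (A(t) = 3*(t/t) = 3*1 = 3)
U(P) = -198 (U(P) = (3*11)*(-6) = 33*(-6) = -198)
1/(U(A(q)) - 254156) = 1/(-198 - 254156) = 1/(-254354) = -1/254354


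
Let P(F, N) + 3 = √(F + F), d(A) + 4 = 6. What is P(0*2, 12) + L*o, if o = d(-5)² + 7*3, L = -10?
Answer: -253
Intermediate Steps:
d(A) = 2 (d(A) = -4 + 6 = 2)
P(F, N) = -3 + √2*√F (P(F, N) = -3 + √(F + F) = -3 + √(2*F) = -3 + √2*√F)
o = 25 (o = 2² + 7*3 = 4 + 21 = 25)
P(0*2, 12) + L*o = (-3 + √2*√(0*2)) - 10*25 = (-3 + √2*√0) - 250 = (-3 + √2*0) - 250 = (-3 + 0) - 250 = -3 - 250 = -253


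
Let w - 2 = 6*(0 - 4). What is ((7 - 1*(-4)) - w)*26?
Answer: 858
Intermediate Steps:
w = -22 (w = 2 + 6*(0 - 4) = 2 + 6*(-4) = 2 - 24 = -22)
((7 - 1*(-4)) - w)*26 = ((7 - 1*(-4)) - 1*(-22))*26 = ((7 + 4) + 22)*26 = (11 + 22)*26 = 33*26 = 858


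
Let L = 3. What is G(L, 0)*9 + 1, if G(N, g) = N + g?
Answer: 28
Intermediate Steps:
G(L, 0)*9 + 1 = (3 + 0)*9 + 1 = 3*9 + 1 = 27 + 1 = 28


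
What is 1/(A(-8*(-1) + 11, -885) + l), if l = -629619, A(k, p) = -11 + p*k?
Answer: -1/646445 ≈ -1.5469e-6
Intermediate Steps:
A(k, p) = -11 + k*p
1/(A(-8*(-1) + 11, -885) + l) = 1/((-11 + (-8*(-1) + 11)*(-885)) - 629619) = 1/((-11 + (8 + 11)*(-885)) - 629619) = 1/((-11 + 19*(-885)) - 629619) = 1/((-11 - 16815) - 629619) = 1/(-16826 - 629619) = 1/(-646445) = -1/646445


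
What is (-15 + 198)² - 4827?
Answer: 28662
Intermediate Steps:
(-15 + 198)² - 4827 = 183² - 4827 = 33489 - 4827 = 28662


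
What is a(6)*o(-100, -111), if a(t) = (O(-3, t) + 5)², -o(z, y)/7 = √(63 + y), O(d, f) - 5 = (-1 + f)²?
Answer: -34300*I*√3 ≈ -59409.0*I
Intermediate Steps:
O(d, f) = 5 + (-1 + f)²
o(z, y) = -7*√(63 + y)
a(t) = (10 + (-1 + t)²)² (a(t) = ((5 + (-1 + t)²) + 5)² = (10 + (-1 + t)²)²)
a(6)*o(-100, -111) = (10 + (-1 + 6)²)²*(-7*√(63 - 111)) = (10 + 5²)²*(-28*I*√3) = (10 + 25)²*(-28*I*√3) = 35²*(-28*I*√3) = 1225*(-28*I*√3) = -34300*I*√3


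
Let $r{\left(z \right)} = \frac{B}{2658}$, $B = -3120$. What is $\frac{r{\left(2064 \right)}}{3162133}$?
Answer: $- \frac{40}{107755763} \approx -3.7121 \cdot 10^{-7}$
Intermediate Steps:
$r{\left(z \right)} = - \frac{520}{443}$ ($r{\left(z \right)} = - \frac{3120}{2658} = \left(-3120\right) \frac{1}{2658} = - \frac{520}{443}$)
$\frac{r{\left(2064 \right)}}{3162133} = - \frac{520}{443 \cdot 3162133} = \left(- \frac{520}{443}\right) \frac{1}{3162133} = - \frac{40}{107755763}$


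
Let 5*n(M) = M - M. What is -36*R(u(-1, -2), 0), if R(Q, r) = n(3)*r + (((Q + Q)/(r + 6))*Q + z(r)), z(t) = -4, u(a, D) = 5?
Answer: -156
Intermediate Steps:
n(M) = 0 (n(M) = (M - M)/5 = (⅕)*0 = 0)
R(Q, r) = -4 + 2*Q²/(6 + r) (R(Q, r) = 0*r + (((Q + Q)/(r + 6))*Q - 4) = 0 + (((2*Q)/(6 + r))*Q - 4) = 0 + ((2*Q/(6 + r))*Q - 4) = 0 + (2*Q²/(6 + r) - 4) = 0 + (-4 + 2*Q²/(6 + r)) = -4 + 2*Q²/(6 + r))
-36*R(u(-1, -2), 0) = -72*(-12 + 5² - 2*0)/(6 + 0) = -72*(-12 + 25 + 0)/6 = -72*13/6 = -36*13/3 = -156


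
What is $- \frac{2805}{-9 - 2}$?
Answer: $255$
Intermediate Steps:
$- \frac{2805}{-9 - 2} = - \frac{2805}{-11} = \left(-2805\right) \left(- \frac{1}{11}\right) = 255$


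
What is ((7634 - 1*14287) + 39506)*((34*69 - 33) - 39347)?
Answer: -1216678002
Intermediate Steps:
((7634 - 1*14287) + 39506)*((34*69 - 33) - 39347) = ((7634 - 14287) + 39506)*((2346 - 33) - 39347) = (-6653 + 39506)*(2313 - 39347) = 32853*(-37034) = -1216678002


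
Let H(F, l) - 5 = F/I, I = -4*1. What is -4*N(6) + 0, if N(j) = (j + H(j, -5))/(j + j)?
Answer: -19/6 ≈ -3.1667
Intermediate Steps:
I = -4
H(F, l) = 5 - F/4 (H(F, l) = 5 + F/(-4) = 5 + F*(-1/4) = 5 - F/4)
N(j) = (5 + 3*j/4)/(2*j) (N(j) = (j + (5 - j/4))/(j + j) = (5 + 3*j/4)/((2*j)) = (5 + 3*j/4)*(1/(2*j)) = (5 + 3*j/4)/(2*j))
-4*N(6) + 0 = -(20 + 3*6)/(2*6) + 0 = -(20 + 18)/(2*6) + 0 = -38/(2*6) + 0 = -4*19/24 + 0 = -19/6 + 0 = -19/6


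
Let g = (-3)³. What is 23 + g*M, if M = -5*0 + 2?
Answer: -31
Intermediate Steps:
M = 2 (M = 0 + 2 = 2)
g = -27
23 + g*M = 23 - 27*2 = 23 - 54 = -31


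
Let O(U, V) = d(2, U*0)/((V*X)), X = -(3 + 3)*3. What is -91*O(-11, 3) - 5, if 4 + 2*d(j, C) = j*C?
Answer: -226/27 ≈ -8.3704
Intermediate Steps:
d(j, C) = -2 + C*j/2 (d(j, C) = -2 + (j*C)/2 = -2 + (C*j)/2 = -2 + C*j/2)
X = -18 (X = -6*3 = -1*18 = -18)
O(U, V) = 1/(9*V) (O(U, V) = (-2 + (1/2)*(U*0)*2)/((V*(-18))) = (-2 + (1/2)*0*2)/((-18*V)) = (-2 + 0)*(-1/(18*V)) = -(-1)/(9*V) = 1/(9*V))
-91*O(-11, 3) - 5 = -91/(9*3) - 5 = -91*1/27 - 5 = -91/27 - 5 = -226/27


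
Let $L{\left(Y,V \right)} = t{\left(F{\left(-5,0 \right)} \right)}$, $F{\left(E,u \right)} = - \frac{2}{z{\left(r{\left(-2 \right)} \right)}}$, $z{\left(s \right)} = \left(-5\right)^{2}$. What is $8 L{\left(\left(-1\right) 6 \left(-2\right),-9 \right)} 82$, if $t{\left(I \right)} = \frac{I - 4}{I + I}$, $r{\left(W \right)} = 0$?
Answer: $16728$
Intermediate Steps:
$z{\left(s \right)} = 25$
$F{\left(E,u \right)} = - \frac{2}{25}$
$t{\left(I \right)} = \frac{-4 + I}{2 I}$
$L{\left(Y,V \right)} = \frac{51}{2}$ ($L{\left(Y,V \right)} = \frac{-4 - \frac{2}{25}}{2 \left(- \frac{2}{25}\right)} = \frac{1}{2} \left(- \frac{25}{2}\right) \left(- \frac{102}{25}\right) = \frac{51}{2}$)
$8 L{\left(\left(-1\right) 6 \left(-2\right),-9 \right)} 82 = 8 \cdot \frac{51}{2} \cdot 82 = 204 \cdot 82 = 16728$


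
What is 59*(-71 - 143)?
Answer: -12626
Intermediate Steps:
59*(-71 - 143) = 59*(-214) = -12626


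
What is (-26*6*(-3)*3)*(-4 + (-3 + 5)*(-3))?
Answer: -14040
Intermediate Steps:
(-26*6*(-3)*3)*(-4 + (-3 + 5)*(-3)) = (-(-468)*3)*(-4 + 2*(-3)) = (-26*(-54))*(-4 - 6) = 1404*(-10) = -14040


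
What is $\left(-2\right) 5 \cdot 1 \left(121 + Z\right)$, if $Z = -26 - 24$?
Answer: $-710$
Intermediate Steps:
$Z = -50$
$\left(-2\right) 5 \cdot 1 \left(121 + Z\right) = \left(-2\right) 5 \cdot 1 \left(121 - 50\right) = \left(-10\right) 1 \cdot 71 = \left(-10\right) 71 = -710$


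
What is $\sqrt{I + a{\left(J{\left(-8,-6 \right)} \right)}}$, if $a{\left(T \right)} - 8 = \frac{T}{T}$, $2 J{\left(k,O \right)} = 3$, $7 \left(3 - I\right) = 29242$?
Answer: $\frac{i \sqrt{204106}}{7} \approx 64.54 i$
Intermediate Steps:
$I = - \frac{29221}{7}$ ($I = 3 - \frac{29242}{7} = - \frac{29221}{7} \approx -4174.4$)
$J{\left(k,O \right)} = \frac{3}{2}$ ($J{\left(k,O \right)} = \frac{1}{2} \cdot 3 = \frac{3}{2}$)
$a{\left(T \right)} = 9$ ($a{\left(T \right)} = 8 + \frac{T}{T} = 8 + 1 = 9$)
$\sqrt{I + a{\left(J{\left(-8,-6 \right)} \right)}} = \sqrt{- \frac{29221}{7} + 9} = \sqrt{- \frac{29158}{7}} = \frac{i \sqrt{204106}}{7}$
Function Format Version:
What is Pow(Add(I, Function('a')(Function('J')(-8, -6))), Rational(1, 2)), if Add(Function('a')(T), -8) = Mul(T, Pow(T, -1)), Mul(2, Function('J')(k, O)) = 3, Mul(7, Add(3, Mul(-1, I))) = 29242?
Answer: Mul(Rational(1, 7), I, Pow(204106, Rational(1, 2))) ≈ Mul(64.540, I)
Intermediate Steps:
I = Rational(-29221, 7) (I = Add(3, Mul(Rational(-1, 7), 29242)) = Add(3, Rational(-29242, 7)) = Rational(-29221, 7) ≈ -4174.4)
Function('J')(k, O) = Rational(3, 2) (Function('J')(k, O) = Mul(Rational(1, 2), 3) = Rational(3, 2))
Function('a')(T) = 9 (Function('a')(T) = Add(8, Mul(T, Pow(T, -1))) = Add(8, 1) = 9)
Pow(Add(I, Function('a')(Function('J')(-8, -6))), Rational(1, 2)) = Pow(Add(Rational(-29221, 7), 9), Rational(1, 2)) = Pow(Rational(-29158, 7), Rational(1, 2)) = Mul(Rational(1, 7), I, Pow(204106, Rational(1, 2)))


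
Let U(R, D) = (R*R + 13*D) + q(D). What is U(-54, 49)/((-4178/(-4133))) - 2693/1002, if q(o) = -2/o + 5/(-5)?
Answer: 360109732945/102565722 ≈ 3511.0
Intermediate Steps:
q(o) = -1 - 2/o (q(o) = -2/o + 5*(-1/5) = -2/o - 1 = -1 - 2/o)
U(R, D) = R**2 + 13*D + (-2 - D)/D (U(R, D) = (R*R + 13*D) + (-2 - D)/D = (R**2 + 13*D) + (-2 - D)/D = R**2 + 13*D + (-2 - D)/D)
U(-54, 49)/((-4178/(-4133))) - 2693/1002 = (-1 + (-54)**2 - 2/49 + 13*49)/((-4178/(-4133))) - 2693/1002 = (-1 + 2916 - 2*1/49 + 637)/((-4178*(-1/4133))) - 2693*1/1002 = (-1 + 2916 - 2/49 + 637)/(4178/4133) - 2693/1002 = (174046/49)*(4133/4178) - 2693/1002 = 359666059/102361 - 2693/1002 = 360109732945/102565722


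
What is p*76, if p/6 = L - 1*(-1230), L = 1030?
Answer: 1030560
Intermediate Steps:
p = 13560 (p = 6*(1030 - 1*(-1230)) = 6*(1030 + 1230) = 6*2260 = 13560)
p*76 = 13560*76 = 1030560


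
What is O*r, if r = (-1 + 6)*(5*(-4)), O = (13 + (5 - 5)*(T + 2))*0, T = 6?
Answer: 0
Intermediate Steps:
O = 0 (O = (13 + (5 - 5)*(6 + 2))*0 = (13 + 0*8)*0 = (13 + 0)*0 = 13*0 = 0)
r = -100 (r = 5*(-20) = -100)
O*r = 0*(-100) = 0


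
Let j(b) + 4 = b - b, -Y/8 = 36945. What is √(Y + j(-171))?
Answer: 2*I*√73891 ≈ 543.66*I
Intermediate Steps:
Y = -295560 (Y = -8*36945 = -295560)
j(b) = -4 (j(b) = -4 + (b - b) = -4 + 0 = -4)
√(Y + j(-171)) = √(-295560 - 4) = √(-295564) = 2*I*√73891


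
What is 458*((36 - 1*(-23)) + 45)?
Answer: 47632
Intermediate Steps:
458*((36 - 1*(-23)) + 45) = 458*((36 + 23) + 45) = 458*(59 + 45) = 458*104 = 47632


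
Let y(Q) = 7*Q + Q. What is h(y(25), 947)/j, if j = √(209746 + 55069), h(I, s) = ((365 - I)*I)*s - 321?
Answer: 31250679*√264815/264815 ≈ 60728.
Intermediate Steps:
y(Q) = 8*Q
h(I, s) = -321 + I*s*(365 - I) (h(I, s) = (I*(365 - I))*s - 321 = I*s*(365 - I) - 321 = -321 + I*s*(365 - I))
j = √264815 ≈ 514.60
h(y(25), 947)/j = (-321 - 1*947*(8*25)² + 365*(8*25)*947)/(√264815) = (-321 - 1*947*200² + 365*200*947)*(√264815/264815) = (-321 - 1*947*40000 + 69131000)*(√264815/264815) = (-321 - 37880000 + 69131000)*(√264815/264815) = 31250679*(√264815/264815) = 31250679*√264815/264815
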